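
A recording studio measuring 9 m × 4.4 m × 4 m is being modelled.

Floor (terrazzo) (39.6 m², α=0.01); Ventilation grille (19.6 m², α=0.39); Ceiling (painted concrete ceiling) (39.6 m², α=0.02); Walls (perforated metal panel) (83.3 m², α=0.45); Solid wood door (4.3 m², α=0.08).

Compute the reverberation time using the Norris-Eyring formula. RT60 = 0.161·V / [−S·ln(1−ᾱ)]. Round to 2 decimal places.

S = Σ Sᵢ = 186.4 m².
Σ(Sᵢαᵢ) = 39.6·0.01 + 19.6·0.39 + 39.6·0.02 + 83.3·0.45 + 4.3·0.08 = 46.661.
ᾱ = 46.661 / 186.4 = 0.2503.
−S·ln(1−ᾱ) = −186.4 × ln(1 − 0.2503) = 53.699.
V = 9 × 4.4 × 4 = 158.4 m³.
T = 0.161·V/[−S·ln(1−ᾱ)] = 0.161·158.4/53.699 = 0.47 s.

0.47 s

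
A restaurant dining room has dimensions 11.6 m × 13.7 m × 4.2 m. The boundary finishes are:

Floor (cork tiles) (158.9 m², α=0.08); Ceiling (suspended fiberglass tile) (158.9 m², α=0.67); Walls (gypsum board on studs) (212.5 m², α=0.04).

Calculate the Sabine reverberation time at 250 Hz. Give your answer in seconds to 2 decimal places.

0.84 seconds

Total absorption A = 158.9×0.08 + 158.9×0.67 + 212.5×0.04
  = 12.712 + 106.463 + 8.500 = 127.675 m² sabins.
Volume V = 11.6 × 13.7 × 4.2 = 667.464 m³.
T = 0.161 V/A = 0.161·667.464/127.675 = 0.84 s.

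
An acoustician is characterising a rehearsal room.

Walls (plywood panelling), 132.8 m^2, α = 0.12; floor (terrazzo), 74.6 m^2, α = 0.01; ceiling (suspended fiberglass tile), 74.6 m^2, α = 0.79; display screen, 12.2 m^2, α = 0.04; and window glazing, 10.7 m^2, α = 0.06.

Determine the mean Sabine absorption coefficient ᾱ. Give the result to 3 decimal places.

S = Σ Sᵢ = 132.8 + 74.6 + 74.6 + 12.2 + 10.7 = 304.9 m^2.
Σ(Sᵢαᵢ) = 132.8·0.12 + 74.6·0.01 + 74.6·0.79 + 12.2·0.04 + 10.7·0.06 = 76.746.
ᾱ = 76.746 / 304.9 = 0.252.

0.252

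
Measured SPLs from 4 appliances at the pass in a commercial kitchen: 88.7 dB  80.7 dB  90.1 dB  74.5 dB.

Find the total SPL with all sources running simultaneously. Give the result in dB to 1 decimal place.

Converting to relative power and adding: 10^(88.7/10) + 10^(80.7/10) + 10^(90.1/10) + 10^(74.5/10) = 1.91e+09.
L_total = 10·log₁₀(1.91e+09) = 92.8 dB.

92.8 dB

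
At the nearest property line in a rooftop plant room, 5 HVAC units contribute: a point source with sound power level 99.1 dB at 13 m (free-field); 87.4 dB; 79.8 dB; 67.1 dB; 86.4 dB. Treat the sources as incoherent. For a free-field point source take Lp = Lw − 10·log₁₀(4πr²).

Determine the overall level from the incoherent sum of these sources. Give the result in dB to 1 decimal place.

Source at 13 m: Lp = 99.1 − 10·log₁₀(4π·13²) = 99.1 − 10·log₁₀(2123.717) = 65.8 dB.
Sum in the linear (power) domain: Σ 10^(Lᵢ/10) = 10^(65.8/10) + 10^(87.4/10) + 10^(79.8/10) + 10^(67.1/10) + 10^(86.4/10) = 1.09e+09.
L_total = 10·log₁₀(1.09e+09) = 90.4 dB.

90.4 dB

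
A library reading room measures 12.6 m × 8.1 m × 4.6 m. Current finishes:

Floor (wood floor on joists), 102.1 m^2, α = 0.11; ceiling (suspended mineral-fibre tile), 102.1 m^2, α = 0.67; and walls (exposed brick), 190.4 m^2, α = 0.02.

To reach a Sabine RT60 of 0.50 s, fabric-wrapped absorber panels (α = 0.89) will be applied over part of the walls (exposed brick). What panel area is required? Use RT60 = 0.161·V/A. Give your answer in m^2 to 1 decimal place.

Total absorption A₁ = 102.1*0.11 + 102.1*0.67 + 190.4*0.02
  = 11.231 + 68.407 + 3.808 = 83.446 m^2 sabins.
Required A₂ = 0.161·469.476/0.50 = 151.171 sabins.
ΔA needed = 151.171 − 83.446 = 67.725 sabins.
Net gain per m^2: Δα = 0.89 − 0.02 = 0.87.
Area = ΔA/Δα = 67.725/0.87 = 77.8 m^2.

77.8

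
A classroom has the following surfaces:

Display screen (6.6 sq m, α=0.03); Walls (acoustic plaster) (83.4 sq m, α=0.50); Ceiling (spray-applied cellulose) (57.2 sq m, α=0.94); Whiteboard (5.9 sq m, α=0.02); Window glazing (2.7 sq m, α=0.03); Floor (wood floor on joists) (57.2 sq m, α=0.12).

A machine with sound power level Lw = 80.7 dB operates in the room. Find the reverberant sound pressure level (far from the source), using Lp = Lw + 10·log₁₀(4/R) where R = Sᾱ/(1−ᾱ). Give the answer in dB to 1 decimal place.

63.7 dB

A = 102.729 sabins; S = 213.0 sq m.
ᾱ = 102.729/213.0 = 0.4823; R = Sᾱ/(1−ᾱ) = 102.729/(1−0.4823) = 198.433 sq m.
Lp = 80.7 + 10·log₁₀(4/198.433) = 80.7 + (-16.96) = 63.7 dB.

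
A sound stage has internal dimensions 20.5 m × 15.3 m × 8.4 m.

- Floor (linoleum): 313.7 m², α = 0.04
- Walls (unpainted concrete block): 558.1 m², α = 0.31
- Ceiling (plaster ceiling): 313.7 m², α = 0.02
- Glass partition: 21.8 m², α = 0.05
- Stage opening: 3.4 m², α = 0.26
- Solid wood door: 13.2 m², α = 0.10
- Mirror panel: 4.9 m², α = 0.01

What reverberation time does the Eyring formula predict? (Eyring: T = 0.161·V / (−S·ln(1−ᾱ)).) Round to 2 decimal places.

S = Σ Sᵢ = 1228.8 m².
Σ(Sᵢαᵢ) = 313.7×0.04 + 558.1×0.31 + 313.7×0.02 + 21.8×0.05 + 3.4×0.26 + 13.2×0.10 + 4.9×0.01 = 195.176.
Mean coefficient ᾱ = A/S = 0.1588.
Eyring denominator: −S ln(1−ᾱ) = 212.491.
V = 20.5 × 15.3 × 8.4 = 2634.66 m³.
RT60 = 0.161 × 2634.66 / 212.491 = 2.00 s.

2.00 s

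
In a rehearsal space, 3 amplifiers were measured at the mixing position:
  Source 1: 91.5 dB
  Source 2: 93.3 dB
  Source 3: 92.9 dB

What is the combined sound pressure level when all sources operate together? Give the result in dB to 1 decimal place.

97.4 dB

Σ 10^(Lᵢ/10) = 5.5e+09.
L_total = 10·log₁₀(5.5e+09) = 97.4 dB.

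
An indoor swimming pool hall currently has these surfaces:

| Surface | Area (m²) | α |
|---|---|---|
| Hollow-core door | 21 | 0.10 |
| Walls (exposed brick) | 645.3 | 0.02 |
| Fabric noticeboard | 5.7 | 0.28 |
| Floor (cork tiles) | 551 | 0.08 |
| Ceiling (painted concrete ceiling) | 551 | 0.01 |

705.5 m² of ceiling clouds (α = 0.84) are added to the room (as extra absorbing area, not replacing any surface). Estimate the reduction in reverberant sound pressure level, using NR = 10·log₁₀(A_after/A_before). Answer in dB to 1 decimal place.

10.0 dB

Summing Sᵢαᵢ: 2.100 + 12.906 + 1.596 + 44.080 + 5.510 → A_before = 66.192 sabins.
Treatment contributes 705.5·0.84 = 592.620 sabins.
A_after = 66.192 + 592.620 = 658.812 sabins.
Reduction = 10 log₁₀(A_after/A_before) = 10 log₁₀(9.9530) = 10.0 dB.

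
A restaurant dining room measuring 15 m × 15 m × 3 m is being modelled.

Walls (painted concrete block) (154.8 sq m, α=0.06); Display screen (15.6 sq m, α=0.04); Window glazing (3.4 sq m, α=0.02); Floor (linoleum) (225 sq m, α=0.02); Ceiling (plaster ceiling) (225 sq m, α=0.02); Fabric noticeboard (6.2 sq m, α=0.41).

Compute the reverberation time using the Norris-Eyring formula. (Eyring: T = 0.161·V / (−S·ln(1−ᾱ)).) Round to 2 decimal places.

S = Σ Sᵢ = 630.0 sq m.
Σ(Sᵢαᵢ) = 154.8·0.06 + 15.6·0.04 + 3.4·0.02 + 225·0.02 + 225·0.02 + 6.2·0.41 = 21.522.
Mean coefficient ᾱ = A/S = 0.0342.
−S·ln(1−ᾱ) = −630.0 × ln(1 − 0.0342) = 21.923.
V = 15 × 15 × 3 = 675 m³.
T = 0.161·V/[−S·ln(1−ᾱ)] = 0.161·675/21.923 = 4.96 s.

4.96 s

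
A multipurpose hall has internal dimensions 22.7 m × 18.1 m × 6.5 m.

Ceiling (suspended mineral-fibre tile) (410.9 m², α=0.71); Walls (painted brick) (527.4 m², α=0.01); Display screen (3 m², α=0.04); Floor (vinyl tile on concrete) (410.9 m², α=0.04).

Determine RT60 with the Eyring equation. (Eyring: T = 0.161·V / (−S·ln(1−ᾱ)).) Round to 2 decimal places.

Total surface area S = 410.9 + 527.4 + 3 + 410.9 = 1352.2 m².
Σ(Sᵢαᵢ) = 410.9·0.71 + 527.4·0.01 + 3·0.04 + 410.9·0.04 = 313.569.
Mean coefficient ᾱ = A/S = 0.2319.
Eyring denominator: −S ln(1−ᾱ) = 356.758.
V = 22.7 × 18.1 × 6.5 = 2670.655 m³.
RT60 = 0.161 × 2670.655 / 356.758 = 1.21 s.

1.21 s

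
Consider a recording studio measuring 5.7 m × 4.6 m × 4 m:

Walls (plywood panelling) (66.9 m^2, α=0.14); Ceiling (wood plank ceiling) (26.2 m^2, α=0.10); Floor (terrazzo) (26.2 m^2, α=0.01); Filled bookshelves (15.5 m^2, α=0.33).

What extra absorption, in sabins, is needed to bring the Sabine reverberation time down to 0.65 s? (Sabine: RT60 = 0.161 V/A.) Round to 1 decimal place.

8.6 sabins

Total absorption A₁ = 66.9×0.14 + 26.2×0.10 + 26.2×0.01 + 15.5×0.33
  = 9.366 + 2.620 + 0.262 + 5.115 = 17.363 m^2 sabins.
For T = 0.65 s, need A₂ = 0.161·V/T = 0.161·104.88/0.65 = 25.978 sabins.
Additional absorption ΔA = 25.978 − 17.363 = 8.6 sabins.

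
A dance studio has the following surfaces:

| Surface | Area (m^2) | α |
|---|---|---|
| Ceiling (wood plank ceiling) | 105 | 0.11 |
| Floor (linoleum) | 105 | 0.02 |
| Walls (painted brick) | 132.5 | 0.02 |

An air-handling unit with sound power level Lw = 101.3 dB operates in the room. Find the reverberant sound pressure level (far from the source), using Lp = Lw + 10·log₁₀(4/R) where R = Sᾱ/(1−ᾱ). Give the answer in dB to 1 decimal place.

95.0 dB

Σ(Sᵢαᵢ) = 105×0.11 + 105×0.02 + 132.5×0.02 = 16.300; total area S = 342.5 m^2.
ᾱ = 0.0476, so room constant R = A/(1−ᾱ) = 17.115 m^2.
Lp = Lw + 10 log₁₀(4/R) = 101.3 -6.31 = 95.0 dB.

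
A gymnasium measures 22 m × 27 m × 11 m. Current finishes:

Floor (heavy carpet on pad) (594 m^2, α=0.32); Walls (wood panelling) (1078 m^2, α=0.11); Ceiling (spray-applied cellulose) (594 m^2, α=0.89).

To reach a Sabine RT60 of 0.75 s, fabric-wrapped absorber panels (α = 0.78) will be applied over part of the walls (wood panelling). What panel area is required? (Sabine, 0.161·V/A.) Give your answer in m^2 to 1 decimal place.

843.7

Summing Sᵢαᵢ: 190.080 + 118.580 + 528.660 → A₁ = 837.320 sabins.
Required A₂ = 0.161·6534/0.75 = 1402.632 sabins.
ΔA needed = 1402.632 − 837.320 = 565.312 sabins.
Each m^2 of panel replacing the walls (wood panelling) adds (0.78 − 0.11) = 0.67 sabins.
Panel area = 565.312 / 0.67 = 843.7 m^2.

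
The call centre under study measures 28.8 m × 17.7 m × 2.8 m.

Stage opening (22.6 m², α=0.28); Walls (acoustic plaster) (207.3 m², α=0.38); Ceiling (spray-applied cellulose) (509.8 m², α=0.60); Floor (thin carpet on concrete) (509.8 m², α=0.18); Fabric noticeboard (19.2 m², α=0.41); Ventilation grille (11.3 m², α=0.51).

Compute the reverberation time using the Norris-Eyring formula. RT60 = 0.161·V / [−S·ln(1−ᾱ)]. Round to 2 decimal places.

S = Σ Sᵢ = 1280.0 m².
Σ(Sᵢαᵢ) = 22.6·0.28 + 207.3·0.38 + 509.8·0.60 + 509.8·0.18 + 19.2·0.41 + 11.3·0.51 = 496.381.
ᾱ = 496.381 / 1280.0 = 0.3878.
−S·ln(1−ᾱ) = −1280.0 × ln(1 − 0.3878) = 628.091.
V = 28.8 × 17.7 × 2.8 = 1427.328 m³.
RT60 = 0.161 × 1427.328 / 628.091 = 0.37 s.

0.37 s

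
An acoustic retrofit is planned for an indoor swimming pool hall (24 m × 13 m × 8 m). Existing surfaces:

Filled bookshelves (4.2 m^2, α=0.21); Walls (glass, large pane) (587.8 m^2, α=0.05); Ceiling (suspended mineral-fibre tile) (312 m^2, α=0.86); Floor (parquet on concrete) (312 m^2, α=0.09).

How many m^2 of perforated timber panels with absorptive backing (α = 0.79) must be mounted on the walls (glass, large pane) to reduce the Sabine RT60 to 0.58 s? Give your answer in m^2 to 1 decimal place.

494.8

Equivalent absorption area: A₁ = 4.2*0.21 + 587.8*0.05 + 312*0.86 + 312*0.09 = 326.672 m^2.
V = 2496 m³. Target absorption A₂ = 0.161 × 2496 / 0.58 = 692.855 sabins.
ΔA needed = 692.855 − 326.672 = 366.183 sabins.
Each m^2 of panel replacing the walls (glass, large pane) adds (0.79 − 0.05) = 0.74 sabins.
Area = ΔA/Δα = 366.183/0.74 = 494.8 m^2.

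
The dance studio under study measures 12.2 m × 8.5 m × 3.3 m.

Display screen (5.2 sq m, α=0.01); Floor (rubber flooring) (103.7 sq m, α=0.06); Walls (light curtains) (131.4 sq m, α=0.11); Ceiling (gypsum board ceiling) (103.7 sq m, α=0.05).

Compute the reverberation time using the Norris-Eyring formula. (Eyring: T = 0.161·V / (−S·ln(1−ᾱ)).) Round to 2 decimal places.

2.05 s

S = Σ Sᵢ = 344.0 sq m.
Absorption A = 5.2·0.01 + 103.7·0.06 + 131.4·0.11 + 103.7·0.05 = 25.913 sabins.
Mean coefficient ᾱ = A/S = 0.0753.
Eyring denominator: −S ln(1−ᾱ) = 26.930.
V = 12.2 × 8.5 × 3.3 = 342.21 m³.
T = 0.161·V/[−S·ln(1−ᾱ)] = 0.161·342.21/26.930 = 2.05 s.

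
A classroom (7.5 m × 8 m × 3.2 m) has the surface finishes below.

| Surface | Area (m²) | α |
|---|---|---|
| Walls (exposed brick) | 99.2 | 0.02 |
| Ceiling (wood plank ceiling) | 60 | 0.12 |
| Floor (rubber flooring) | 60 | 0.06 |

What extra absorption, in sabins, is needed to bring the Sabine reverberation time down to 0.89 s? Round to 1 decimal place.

21.9 sabins

Total absorption A₁ = 99.2×0.02 + 60×0.12 + 60×0.06
  = 1.984 + 7.200 + 3.600 = 12.784 m² sabins.
V = 192 m³. Required absorption A₂ = 0.161 × 192 / 0.89 = 34.733 sabins.
ΔA = A₂ − A₁ = 34.733 − 12.784 = 21.9 sabins.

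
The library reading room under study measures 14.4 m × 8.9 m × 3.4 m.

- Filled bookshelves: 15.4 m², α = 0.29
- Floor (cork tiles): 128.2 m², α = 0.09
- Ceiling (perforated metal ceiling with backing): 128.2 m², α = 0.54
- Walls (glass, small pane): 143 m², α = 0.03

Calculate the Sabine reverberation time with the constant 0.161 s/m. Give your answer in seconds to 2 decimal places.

0.78 s

Equivalent absorption area: A = 15.4*0.29 + 128.2*0.09 + 128.2*0.54 + 143*0.03 = 89.522 m².
Volume V = 14.4 × 8.9 × 3.4 = 435.744 m³.
RT60 = 0.161 · V / A = 0.161 × 435.744 / 89.522 = 0.78 s.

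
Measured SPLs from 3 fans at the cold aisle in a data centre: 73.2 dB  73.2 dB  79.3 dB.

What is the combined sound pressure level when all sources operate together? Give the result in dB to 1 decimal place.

81.0 dB

Σ 10^(Lᵢ/10) = 1.269e+08.
Combined level = 10 log₁₀(1.269e+08) = 81.0 dB.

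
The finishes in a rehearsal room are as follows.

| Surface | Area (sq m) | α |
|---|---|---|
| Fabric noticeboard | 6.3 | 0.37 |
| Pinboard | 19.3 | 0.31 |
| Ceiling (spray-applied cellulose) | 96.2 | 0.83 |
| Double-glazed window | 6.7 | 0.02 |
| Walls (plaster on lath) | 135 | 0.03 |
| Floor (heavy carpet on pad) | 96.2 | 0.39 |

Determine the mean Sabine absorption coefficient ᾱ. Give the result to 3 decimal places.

S = Σ Sᵢ = 6.3 + 19.3 + 96.2 + 6.7 + 135 + 96.2 = 359.7 sq m.
Weighted sum Σ Sα = 129.862.
ᾱ = A/S = 0.361.

0.361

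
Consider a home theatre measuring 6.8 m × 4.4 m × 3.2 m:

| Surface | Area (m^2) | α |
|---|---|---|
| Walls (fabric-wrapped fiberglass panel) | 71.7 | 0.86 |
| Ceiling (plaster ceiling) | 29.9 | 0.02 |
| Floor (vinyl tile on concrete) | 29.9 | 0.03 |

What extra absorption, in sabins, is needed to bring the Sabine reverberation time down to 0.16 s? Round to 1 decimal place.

33.2 sabins

Equivalent absorption area: A₁ = 71.7×0.86 + 29.9×0.02 + 29.9×0.03 = 63.157 m^2.
Target A₂ = 0.161·95.744/0.16 = 96.342 sabins (V = 95.744 m³).
Shortfall: 96.342 − 63.157 = 33.2 sabins.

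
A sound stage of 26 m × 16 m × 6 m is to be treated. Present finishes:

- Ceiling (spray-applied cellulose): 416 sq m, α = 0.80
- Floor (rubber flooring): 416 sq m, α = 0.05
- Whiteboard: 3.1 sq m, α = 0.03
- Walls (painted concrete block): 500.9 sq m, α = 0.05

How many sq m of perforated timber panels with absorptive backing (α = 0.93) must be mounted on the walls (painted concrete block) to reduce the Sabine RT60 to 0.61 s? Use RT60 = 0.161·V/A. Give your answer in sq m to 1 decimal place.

318.2

Equivalent absorption area: A₁ = 416×0.80 + 416×0.05 + 3.1×0.03 + 500.9×0.05 = 378.738 sq m.
V = 2496 m³. Target absorption A₂ = 0.161 × 2496 / 0.61 = 658.780 sabins.
ΔA needed = 658.780 − 378.738 = 280.042 sabins.
Net gain per sq m: Δα = 0.93 − 0.05 = 0.88.
Panel area = 280.042 / 0.88 = 318.2 sq m.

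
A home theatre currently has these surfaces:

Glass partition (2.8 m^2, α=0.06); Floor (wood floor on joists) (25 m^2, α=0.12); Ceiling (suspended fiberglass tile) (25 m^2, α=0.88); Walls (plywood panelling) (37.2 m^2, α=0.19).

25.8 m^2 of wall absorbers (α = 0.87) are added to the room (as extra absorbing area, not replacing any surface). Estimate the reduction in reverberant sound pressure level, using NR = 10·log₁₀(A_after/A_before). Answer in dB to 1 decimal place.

A_before = Σ Sᵢαᵢ = 2.8*0.06 + 25*0.12 + 25*0.88 + 37.2*0.19 = 32.236 sabins.
Treatment contributes 25.8·0.87 = 22.446 sabins.
New total A_after = 54.682 sabins.
NR = 10·log₁₀(54.682/32.236) = 2.3 dB.

2.3 dB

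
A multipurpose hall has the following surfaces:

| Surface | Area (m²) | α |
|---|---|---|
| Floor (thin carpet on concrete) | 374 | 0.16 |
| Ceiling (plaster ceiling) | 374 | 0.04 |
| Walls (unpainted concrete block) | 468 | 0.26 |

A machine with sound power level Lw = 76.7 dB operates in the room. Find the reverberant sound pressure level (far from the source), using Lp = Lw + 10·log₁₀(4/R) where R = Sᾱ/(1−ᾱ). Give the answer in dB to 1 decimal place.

59.0 dB

Σ(Sᵢαᵢ) = 374·0.16 + 374·0.04 + 468·0.26 = 196.480; total area S = 1216.0 m².
ᾱ = 196.480/1216.0 = 0.1616; R = Sᾱ/(1−ᾱ) = 196.480/(1−0.1616) = 234.351 m².
Lp = Lw + 10 log₁₀(4/R) = 76.7 -17.68 = 59.0 dB.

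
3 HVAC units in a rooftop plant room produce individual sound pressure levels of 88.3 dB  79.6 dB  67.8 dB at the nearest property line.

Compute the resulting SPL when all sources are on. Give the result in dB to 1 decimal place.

Sum in the linear (power) domain: Σ 10^(Lᵢ/10) = 10^(88.3/10) + 10^(79.6/10) + 10^(67.8/10) = 7.733e+08.
L_total = 10·log₁₀(7.733e+08) = 88.9 dB.

88.9 dB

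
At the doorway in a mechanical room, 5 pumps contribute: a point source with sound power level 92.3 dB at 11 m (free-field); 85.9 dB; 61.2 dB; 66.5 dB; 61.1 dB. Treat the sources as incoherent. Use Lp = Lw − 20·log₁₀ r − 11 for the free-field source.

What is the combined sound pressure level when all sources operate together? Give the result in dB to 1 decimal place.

86.0 dB

Source at 11 m: Lp = 92.3 − 20·log₁₀(11) − 11 = 60.5 dB.
Converting to relative power and adding: 10^(60.5/10) + 10^(85.9/10) + 10^(61.2/10) + 10^(66.5/10) + 10^(61.1/10) = 3.972e+08.
L_total = 10·log₁₀(3.972e+08) = 86.0 dB.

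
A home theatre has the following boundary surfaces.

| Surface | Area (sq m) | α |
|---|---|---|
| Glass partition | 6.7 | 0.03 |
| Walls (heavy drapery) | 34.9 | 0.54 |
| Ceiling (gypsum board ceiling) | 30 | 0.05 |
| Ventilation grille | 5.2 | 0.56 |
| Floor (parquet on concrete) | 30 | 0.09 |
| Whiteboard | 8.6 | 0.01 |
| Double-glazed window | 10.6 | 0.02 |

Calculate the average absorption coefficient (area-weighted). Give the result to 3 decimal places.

Total surface area S = 126.0 sq m.
Weighted sum Σ Sα = 26.457.
ᾱ = 26.457 / 126.0 = 0.210.

0.210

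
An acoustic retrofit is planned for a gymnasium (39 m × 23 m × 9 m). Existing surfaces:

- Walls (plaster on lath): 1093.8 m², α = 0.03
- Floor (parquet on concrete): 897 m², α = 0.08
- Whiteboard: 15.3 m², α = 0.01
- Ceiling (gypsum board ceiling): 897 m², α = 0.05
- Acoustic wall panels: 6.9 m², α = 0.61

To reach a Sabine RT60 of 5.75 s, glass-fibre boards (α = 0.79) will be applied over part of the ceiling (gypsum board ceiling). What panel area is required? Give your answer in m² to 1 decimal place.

Total absorption A₁ = 1093.8×0.03 + 897×0.08 + 15.3×0.01 + 897×0.05 + 6.9×0.61
  = 32.814 + 71.760 + 0.153 + 44.850 + 4.209 = 153.786 m² sabins.
V = 8073 m³. Target absorption A₂ = 0.161 × 8073 / 5.75 = 226.044 sabins.
ΔA needed = 226.044 − 153.786 = 72.258 sabins.
Net gain per m²: Δα = 0.79 − 0.05 = 0.74.
Panel area = 72.258 / 0.74 = 97.6 m².

97.6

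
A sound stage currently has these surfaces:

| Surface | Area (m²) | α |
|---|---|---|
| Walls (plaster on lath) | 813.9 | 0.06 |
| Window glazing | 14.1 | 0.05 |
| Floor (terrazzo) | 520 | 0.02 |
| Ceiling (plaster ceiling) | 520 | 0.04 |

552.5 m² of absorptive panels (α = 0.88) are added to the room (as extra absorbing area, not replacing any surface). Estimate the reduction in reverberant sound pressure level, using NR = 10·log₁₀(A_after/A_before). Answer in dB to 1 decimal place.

8.5 dB

Equivalent absorption area: A_before = 813.9×0.06 + 14.1×0.05 + 520×0.02 + 520×0.04 = 80.739 m².
Treatment contributes 552.5·0.88 = 486.200 sabins.
A_after = 80.739 + 486.200 = 566.939 sabins.
NR = 10·log₁₀(566.939/80.739) = 8.5 dB.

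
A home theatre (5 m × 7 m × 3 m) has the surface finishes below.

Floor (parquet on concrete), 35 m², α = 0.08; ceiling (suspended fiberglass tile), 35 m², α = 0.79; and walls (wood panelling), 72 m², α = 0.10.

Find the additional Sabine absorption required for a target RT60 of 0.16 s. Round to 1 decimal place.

68.0 sabins

A₁ = Σ Sᵢαᵢ = 35·0.08 + 35·0.79 + 72·0.10 = 37.650 sabins.
V = 105 m³. Required absorption A₂ = 0.161 × 105 / 0.16 = 105.656 sabins.
ΔA = A₂ − A₁ = 105.656 − 37.650 = 68.0 sabins.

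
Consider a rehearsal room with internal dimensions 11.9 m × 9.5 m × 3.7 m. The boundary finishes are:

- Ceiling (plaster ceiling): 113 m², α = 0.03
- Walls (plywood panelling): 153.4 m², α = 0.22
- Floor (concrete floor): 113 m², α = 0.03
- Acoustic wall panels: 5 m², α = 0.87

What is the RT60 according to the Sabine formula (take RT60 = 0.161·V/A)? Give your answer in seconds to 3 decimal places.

A = Σ Sᵢαᵢ = 113*0.03 + 153.4*0.22 + 113*0.03 + 5*0.87 = 44.878 sabins.
Volume V = 11.9 × 9.5 × 3.7 = 418.285 m³.
T = 0.161 V/A = 0.161·418.285/44.878 = 1.501 s.

1.501 sec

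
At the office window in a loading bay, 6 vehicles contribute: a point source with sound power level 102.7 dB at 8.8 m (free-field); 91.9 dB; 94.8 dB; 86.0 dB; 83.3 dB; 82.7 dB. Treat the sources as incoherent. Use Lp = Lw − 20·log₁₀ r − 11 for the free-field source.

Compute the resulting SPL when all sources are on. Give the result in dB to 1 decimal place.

Source at 8.8 m: Lp = 102.7 − 20·log₁₀(8.8) − 11 = 72.8 dB.
Σ 10^(Lᵢ/10) = 5.386e+09.
Combined level = 10 log₁₀(5.386e+09) = 97.3 dB.

97.3 dB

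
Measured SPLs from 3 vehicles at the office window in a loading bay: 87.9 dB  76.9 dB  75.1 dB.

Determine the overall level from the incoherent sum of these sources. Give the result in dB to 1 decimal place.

88.4 dB

Converting to relative power and adding: 10^(87.9/10) + 10^(76.9/10) + 10^(75.1/10) = 6.979e+08.
Back to dB: 10·log₁₀ Σ = 88.4 dB.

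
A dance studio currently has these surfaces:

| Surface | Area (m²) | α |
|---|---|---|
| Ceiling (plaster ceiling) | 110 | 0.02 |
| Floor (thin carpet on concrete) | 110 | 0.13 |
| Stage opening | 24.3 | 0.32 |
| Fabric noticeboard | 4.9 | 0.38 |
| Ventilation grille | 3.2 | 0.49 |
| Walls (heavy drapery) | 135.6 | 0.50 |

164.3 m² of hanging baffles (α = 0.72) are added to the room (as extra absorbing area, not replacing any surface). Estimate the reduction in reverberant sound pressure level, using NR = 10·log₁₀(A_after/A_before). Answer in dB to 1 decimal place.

Equivalent absorption area: A_before = 110*0.02 + 110*0.13 + 24.3*0.32 + 4.9*0.38 + 3.2*0.49 + 135.6*0.50 = 95.506 m².
Treatment contributes 164.3·0.72 = 118.296 sabins.
A_after = 95.506 + 118.296 = 213.802 sabins.
Reduction = 10 log₁₀(A_after/A_before) = 10 log₁₀(2.2386) = 3.5 dB.

3.5 dB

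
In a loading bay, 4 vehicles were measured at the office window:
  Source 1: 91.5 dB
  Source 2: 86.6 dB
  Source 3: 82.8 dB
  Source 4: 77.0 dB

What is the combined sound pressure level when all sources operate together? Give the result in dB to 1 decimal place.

93.2 dB

Converting to relative power and adding: 10^(91.5/10) + 10^(86.6/10) + 10^(82.8/10) + 10^(77.0/10) = 2.11e+09.
L_total = 10·log₁₀(2.11e+09) = 93.2 dB.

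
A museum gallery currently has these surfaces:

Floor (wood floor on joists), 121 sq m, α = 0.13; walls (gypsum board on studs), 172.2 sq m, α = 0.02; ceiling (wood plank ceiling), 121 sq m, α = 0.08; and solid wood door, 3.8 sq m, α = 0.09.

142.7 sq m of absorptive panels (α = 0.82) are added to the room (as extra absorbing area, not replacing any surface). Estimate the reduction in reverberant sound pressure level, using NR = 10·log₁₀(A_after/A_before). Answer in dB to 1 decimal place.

7.0 dB

A_before = Σ Sᵢαᵢ = 121*0.13 + 172.2*0.02 + 121*0.08 + 3.8*0.09 = 29.196 sabins.
Treatment contributes 142.7·0.82 = 117.014 sabins.
New total A_after = 146.210 sabins.
NR = 10·log₁₀(146.210/29.196) = 7.0 dB.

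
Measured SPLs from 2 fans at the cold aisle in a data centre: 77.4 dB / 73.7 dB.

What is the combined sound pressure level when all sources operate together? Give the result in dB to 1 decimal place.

Σ 10^(Lᵢ/10) = 7.84e+07.
L_total = 10·log₁₀(7.84e+07) = 78.9 dB.

78.9 dB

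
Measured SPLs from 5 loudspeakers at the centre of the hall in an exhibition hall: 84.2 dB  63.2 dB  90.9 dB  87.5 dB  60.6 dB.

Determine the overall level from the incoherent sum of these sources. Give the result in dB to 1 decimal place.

Σ 10^(Lᵢ/10) = 2.059e+09.
L_total = 10·log₁₀(2.059e+09) = 93.1 dB.

93.1 dB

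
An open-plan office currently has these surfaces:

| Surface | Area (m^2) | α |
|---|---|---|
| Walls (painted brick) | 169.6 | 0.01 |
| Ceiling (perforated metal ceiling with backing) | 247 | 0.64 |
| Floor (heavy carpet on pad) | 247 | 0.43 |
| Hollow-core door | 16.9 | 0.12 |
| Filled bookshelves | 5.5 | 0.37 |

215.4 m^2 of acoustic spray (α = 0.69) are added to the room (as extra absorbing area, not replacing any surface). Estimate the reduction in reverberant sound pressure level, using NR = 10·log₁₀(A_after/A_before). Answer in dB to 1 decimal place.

Summing Sᵢαᵢ: 1.696 + 158.080 + 106.210 + 2.028 + 2.035 → A_before = 270.049 sabins.
Treatment contributes 215.4·0.69 = 148.626 sabins.
New total A_after = 418.675 sabins.
Reduction = 10 log₁₀(A_after/A_before) = 10 log₁₀(1.5504) = 1.9 dB.

1.9 dB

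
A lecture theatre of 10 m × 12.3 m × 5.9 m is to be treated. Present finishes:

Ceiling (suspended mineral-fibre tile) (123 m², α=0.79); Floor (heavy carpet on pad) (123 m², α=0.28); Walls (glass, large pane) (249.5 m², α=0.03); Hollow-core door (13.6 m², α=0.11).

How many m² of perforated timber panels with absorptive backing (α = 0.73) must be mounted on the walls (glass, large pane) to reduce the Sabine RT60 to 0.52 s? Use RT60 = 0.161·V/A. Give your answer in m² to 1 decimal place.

Equivalent absorption area: A₁ = 123·0.79 + 123·0.28 + 249.5·0.03 + 13.6·0.11 = 140.591 m².
Required A₂ = 0.161·725.7/0.52 = 224.688 sabins.
ΔA needed = 224.688 − 140.591 = 84.097 sabins.
Net gain per m²: Δα = 0.73 − 0.03 = 0.70.
Panel area = 84.097 / 0.70 = 120.1 m².

120.1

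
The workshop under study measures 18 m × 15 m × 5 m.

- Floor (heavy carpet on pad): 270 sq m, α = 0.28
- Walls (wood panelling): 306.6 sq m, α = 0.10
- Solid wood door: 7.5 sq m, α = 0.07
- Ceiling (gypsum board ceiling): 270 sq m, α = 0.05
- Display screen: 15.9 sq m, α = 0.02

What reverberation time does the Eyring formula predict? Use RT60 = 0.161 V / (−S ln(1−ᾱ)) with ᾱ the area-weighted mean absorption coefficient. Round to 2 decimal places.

S = Σ Sᵢ = 870.0 sq m.
Σ(Sᵢαᵢ) = 270×0.28 + 306.6×0.10 + 7.5×0.07 + 270×0.05 + 15.9×0.02 = 120.603.
Mean coefficient ᾱ = A/S = 0.1386.
−S·ln(1−ᾱ) = −870.0 × ln(1 − 0.1386) = 129.801.
V = 18 × 15 × 5 = 1350 m³.
RT60 = 0.161 × 1350 / 129.801 = 1.67 s.

1.67 s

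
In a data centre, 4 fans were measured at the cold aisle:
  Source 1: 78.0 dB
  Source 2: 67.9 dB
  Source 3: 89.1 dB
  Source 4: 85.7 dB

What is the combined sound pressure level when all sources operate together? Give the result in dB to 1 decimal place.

91.0 dB

Converting to relative power and adding: 10^(78.0/10) + 10^(67.9/10) + 10^(89.1/10) + 10^(85.7/10) = 1.254e+09.
Back to dB: 10·log₁₀ Σ = 91.0 dB.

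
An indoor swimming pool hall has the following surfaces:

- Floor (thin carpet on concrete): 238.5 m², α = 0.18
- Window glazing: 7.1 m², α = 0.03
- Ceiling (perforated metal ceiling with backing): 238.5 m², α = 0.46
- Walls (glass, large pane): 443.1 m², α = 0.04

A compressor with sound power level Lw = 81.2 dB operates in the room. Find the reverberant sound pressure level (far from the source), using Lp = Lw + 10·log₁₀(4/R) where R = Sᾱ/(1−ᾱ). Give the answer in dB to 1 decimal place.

64.0 dB

Σ(Sᵢαᵢ) = 238.5×0.18 + 7.1×0.03 + 238.5×0.46 + 443.1×0.04 = 170.577; total area S = 927.2 m².
ᾱ = 170.577/927.2 = 0.1840; R = Sᾱ/(1−ᾱ) = 170.577/(1−0.1840) = 209.040 m².
Lp = 81.2 + 10·log₁₀(4/209.040) = 81.2 + (-17.18) = 64.0 dB.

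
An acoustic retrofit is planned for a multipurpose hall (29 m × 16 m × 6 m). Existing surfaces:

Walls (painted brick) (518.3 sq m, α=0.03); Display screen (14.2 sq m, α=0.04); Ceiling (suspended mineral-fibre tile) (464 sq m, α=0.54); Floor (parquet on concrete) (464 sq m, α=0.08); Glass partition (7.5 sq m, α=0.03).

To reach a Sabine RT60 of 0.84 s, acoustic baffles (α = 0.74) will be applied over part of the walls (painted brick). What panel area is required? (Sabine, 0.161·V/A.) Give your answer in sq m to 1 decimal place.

323.3

Equivalent absorption area: A₁ = 518.3·0.03 + 14.2·0.04 + 464·0.54 + 464·0.08 + 7.5·0.03 = 304.022 sq m.
Required A₂ = 0.161·2784/0.84 = 533.600 sabins.
ΔA needed = 533.600 − 304.022 = 229.578 sabins.
Net gain per sq m: Δα = 0.74 − 0.03 = 0.71.
Area = ΔA/Δα = 229.578/0.71 = 323.3 sq m.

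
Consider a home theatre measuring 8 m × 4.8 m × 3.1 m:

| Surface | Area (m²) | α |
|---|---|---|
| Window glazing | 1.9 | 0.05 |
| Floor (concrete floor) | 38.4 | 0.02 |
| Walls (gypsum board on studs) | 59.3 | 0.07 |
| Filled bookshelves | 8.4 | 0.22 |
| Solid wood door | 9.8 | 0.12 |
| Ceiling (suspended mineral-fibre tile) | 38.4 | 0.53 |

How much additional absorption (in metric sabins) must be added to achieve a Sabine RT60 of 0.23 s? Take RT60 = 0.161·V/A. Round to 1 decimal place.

Total absorption A₁ = 1.9·0.05 + 38.4·0.02 + 59.3·0.07 + 8.4·0.22 + 9.8·0.12 + 38.4·0.53
  = 0.095 + 0.768 + 4.151 + 1.848 + 1.176 + 20.352 = 28.390 m² sabins.
For T = 0.23 s, need A₂ = 0.161·V/T = 0.161·119.04/0.23 = 83.328 sabins.
Additional absorption ΔA = 83.328 − 28.390 = 54.9 sabins.

54.9 sabins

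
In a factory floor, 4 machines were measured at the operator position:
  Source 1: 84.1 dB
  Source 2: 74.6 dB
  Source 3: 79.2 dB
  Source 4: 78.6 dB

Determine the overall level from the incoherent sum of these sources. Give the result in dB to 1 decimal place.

86.4 dB

Converting to relative power and adding: 10^(84.1/10) + 10^(74.6/10) + 10^(79.2/10) + 10^(78.6/10) = 4.415e+08.
Back to dB: 10·log₁₀ Σ = 86.4 dB.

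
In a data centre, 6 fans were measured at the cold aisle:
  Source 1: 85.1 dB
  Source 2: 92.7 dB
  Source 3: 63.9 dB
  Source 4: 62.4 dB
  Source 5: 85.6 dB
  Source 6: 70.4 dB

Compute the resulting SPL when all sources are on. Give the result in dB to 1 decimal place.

Σ 10^(Lᵢ/10) = 2.564e+09.
Combined level = 10 log₁₀(2.564e+09) = 94.1 dB.

94.1 dB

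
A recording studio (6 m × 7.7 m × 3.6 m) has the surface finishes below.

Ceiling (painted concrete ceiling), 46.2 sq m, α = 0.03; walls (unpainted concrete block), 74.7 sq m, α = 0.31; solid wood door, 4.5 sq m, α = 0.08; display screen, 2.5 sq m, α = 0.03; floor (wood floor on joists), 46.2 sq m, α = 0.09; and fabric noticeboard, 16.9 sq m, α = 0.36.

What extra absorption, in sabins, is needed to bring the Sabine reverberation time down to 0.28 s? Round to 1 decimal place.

60.4 sabins

A₁ = Σ Sᵢαᵢ = 46.2×0.03 + 74.7×0.31 + 4.5×0.08 + 2.5×0.03 + 46.2×0.09 + 16.9×0.36 = 35.220 sabins.
Target A₂ = 0.161·166.32/0.28 = 95.634 sabins (V = 166.32 m³).
Shortfall: 95.634 − 35.220 = 60.4 sabins.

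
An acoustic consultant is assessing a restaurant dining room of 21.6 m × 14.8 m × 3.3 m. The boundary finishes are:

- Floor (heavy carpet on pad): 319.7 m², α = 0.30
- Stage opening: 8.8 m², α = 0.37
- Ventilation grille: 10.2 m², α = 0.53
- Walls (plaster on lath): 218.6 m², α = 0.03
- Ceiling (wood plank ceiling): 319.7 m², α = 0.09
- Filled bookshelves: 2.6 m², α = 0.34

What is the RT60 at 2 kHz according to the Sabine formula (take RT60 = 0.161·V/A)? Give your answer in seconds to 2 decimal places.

Equivalent absorption area: A = 319.7*0.30 + 8.8*0.37 + 10.2*0.53 + 218.6*0.03 + 319.7*0.09 + 2.6*0.34 = 140.787 m².
Volume V = 21.6 × 14.8 × 3.3 = 1054.944 m³.
T = 0.161 V/A = 0.161·1054.944/140.787 = 1.21 s.

1.21 sec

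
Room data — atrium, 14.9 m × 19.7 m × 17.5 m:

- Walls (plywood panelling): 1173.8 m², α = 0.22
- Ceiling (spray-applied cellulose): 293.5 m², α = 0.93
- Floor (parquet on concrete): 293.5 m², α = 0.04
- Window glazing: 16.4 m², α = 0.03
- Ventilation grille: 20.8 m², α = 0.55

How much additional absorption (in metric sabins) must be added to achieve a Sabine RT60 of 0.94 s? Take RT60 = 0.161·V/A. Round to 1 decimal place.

324.9 sabins

Summing Sᵢαᵢ: 258.236 + 272.955 + 11.740 + 0.492 + 11.440 → A₁ = 554.863 sabins.
V = 5136.775 m³. Required absorption A₂ = 0.161 × 5136.775 / 0.94 = 879.809 sabins.
Additional absorption ΔA = 879.809 − 554.863 = 324.9 sabins.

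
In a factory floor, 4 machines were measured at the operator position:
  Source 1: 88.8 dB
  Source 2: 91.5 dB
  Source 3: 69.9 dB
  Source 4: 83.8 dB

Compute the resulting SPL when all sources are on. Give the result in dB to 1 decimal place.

Converting to relative power and adding: 10^(88.8/10) + 10^(91.5/10) + 10^(69.9/10) + 10^(83.8/10) = 2.421e+09.
Back to dB: 10·log₁₀ Σ = 93.8 dB.

93.8 dB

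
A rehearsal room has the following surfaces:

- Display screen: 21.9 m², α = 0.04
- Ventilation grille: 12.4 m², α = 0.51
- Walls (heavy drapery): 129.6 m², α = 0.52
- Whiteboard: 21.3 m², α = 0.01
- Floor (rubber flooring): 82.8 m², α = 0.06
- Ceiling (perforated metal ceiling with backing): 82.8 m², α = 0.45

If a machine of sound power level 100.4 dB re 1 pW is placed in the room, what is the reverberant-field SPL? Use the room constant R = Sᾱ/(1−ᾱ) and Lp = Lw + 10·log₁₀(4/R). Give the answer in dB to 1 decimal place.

Σ(Sᵢαᵢ) = 21.9×0.04 + 12.4×0.51 + 129.6×0.52 + 21.3×0.01 + 82.8×0.06 + 82.8×0.45 = 117.033; total area S = 350.8 m².
ᾱ = 117.033/350.8 = 0.3336; R = Sᾱ/(1−ᾱ) = 117.033/(1−0.3336) = 175.620 m².
Lp = 100.4 + 10·log₁₀(4/175.620) = 100.4 + (-16.43) = 84.0 dB.

84.0 dB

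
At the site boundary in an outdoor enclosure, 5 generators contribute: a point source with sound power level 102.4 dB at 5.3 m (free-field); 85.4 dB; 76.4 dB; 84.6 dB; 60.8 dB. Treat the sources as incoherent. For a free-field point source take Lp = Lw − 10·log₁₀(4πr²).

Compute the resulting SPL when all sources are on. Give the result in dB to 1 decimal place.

88.6 dB

Source at 5.3 m: Lp = 102.4 − 10·log₁₀(4π·5.3²) = 102.4 − 10·log₁₀(352.989) = 76.9 dB.
Sum in the linear (power) domain: Σ 10^(Lᵢ/10) = 10^(76.9/10) + 10^(85.4/10) + 10^(76.4/10) + 10^(84.6/10) + 10^(60.8/10) = 7.29e+08.
Back to dB: 10·log₁₀ Σ = 88.6 dB.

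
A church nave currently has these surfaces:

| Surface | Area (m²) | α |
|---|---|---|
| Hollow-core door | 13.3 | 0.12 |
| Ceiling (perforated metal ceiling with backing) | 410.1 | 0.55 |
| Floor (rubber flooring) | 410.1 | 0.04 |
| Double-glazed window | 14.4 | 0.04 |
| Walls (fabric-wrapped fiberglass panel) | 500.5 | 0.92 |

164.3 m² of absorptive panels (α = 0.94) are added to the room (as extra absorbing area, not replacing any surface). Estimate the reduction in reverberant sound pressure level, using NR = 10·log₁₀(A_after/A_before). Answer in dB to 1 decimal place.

0.9 dB

Total absorption A_before = 13.3×0.12 + 410.1×0.55 + 410.1×0.04 + 14.4×0.04 + 500.5×0.92
  = 1.596 + 225.555 + 16.404 + 0.576 + 460.460 = 704.591 m² sabins.
Added absorption = 164.3 × 0.94 = 154.442 sabins.
A_after = 704.591 + 154.442 = 859.033 sabins.
NR = 10·log₁₀(859.033/704.591) = 0.9 dB.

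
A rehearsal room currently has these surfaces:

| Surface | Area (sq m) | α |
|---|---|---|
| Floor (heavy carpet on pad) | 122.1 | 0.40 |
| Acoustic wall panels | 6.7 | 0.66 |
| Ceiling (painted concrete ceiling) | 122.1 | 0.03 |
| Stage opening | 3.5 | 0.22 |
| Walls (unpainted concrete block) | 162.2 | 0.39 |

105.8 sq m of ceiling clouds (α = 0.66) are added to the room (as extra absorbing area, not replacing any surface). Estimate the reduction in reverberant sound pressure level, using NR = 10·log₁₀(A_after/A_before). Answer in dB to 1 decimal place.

2.0 dB

Total absorption A_before = 122.1·0.40 + 6.7·0.66 + 122.1·0.03 + 3.5·0.22 + 162.2·0.39
  = 48.840 + 4.422 + 3.663 + 0.770 + 63.258 = 120.953 sq m sabins.
Treatment contributes 105.8·0.66 = 69.828 sabins.
New total A_after = 190.781 sabins.
Reduction = 10 log₁₀(A_after/A_before) = 10 log₁₀(1.5773) = 2.0 dB.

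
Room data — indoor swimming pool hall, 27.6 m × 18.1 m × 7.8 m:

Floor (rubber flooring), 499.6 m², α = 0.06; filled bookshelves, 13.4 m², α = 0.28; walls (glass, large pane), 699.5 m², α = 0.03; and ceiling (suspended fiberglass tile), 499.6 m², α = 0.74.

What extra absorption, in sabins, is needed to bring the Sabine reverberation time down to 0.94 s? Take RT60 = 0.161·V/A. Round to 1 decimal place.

243.0 sabins

Summing Sᵢαᵢ: 29.976 + 3.752 + 20.985 + 369.704 → A₁ = 424.417 sabins.
Target A₂ = 0.161·3896.568/0.94 = 667.391 sabins (V = 3896.568 m³).
Shortfall: 667.391 − 424.417 = 243.0 sabins.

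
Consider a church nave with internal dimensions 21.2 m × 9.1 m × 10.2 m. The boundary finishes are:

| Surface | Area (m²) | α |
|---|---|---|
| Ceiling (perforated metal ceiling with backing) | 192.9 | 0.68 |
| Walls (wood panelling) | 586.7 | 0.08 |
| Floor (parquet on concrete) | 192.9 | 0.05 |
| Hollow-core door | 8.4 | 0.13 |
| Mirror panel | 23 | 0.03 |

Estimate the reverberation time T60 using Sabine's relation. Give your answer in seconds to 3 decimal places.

1.672 s

A = Σ Sᵢαᵢ = 192.9×0.68 + 586.7×0.08 + 192.9×0.05 + 8.4×0.13 + 23×0.03 = 189.535 sabins.
Volume V = 21.2 × 9.1 × 10.2 = 1967.784 m³.
RT60 = 0.161 · V / A = 0.161 × 1967.784 / 189.535 = 1.672 s.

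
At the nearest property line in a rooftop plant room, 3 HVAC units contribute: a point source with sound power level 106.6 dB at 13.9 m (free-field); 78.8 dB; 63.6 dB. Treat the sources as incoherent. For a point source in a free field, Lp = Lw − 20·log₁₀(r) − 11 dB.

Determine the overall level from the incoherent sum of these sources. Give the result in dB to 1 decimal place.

Source at 13.9 m: Lp = 106.6 − 20·log₁₀(13.9) − 11 = 72.7 dB.
Converting to relative power and adding: 10^(72.7/10) + 10^(78.8/10) + 10^(63.6/10) = 9.677e+07.
Combined level = 10 log₁₀(9.677e+07) = 79.9 dB.

79.9 dB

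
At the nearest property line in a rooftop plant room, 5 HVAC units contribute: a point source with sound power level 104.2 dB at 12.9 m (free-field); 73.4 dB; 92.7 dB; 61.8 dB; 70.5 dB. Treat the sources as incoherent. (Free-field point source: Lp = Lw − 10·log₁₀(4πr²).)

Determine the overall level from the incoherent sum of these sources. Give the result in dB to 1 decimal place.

92.8 dB

Source at 12.9 m: Lp = 104.2 − 10·log₁₀(4π·12.9²) = 104.2 − 10·log₁₀(2091.170) = 71.0 dB.
Σ 10^(Lᵢ/10) = 1.909e+09.
Combined level = 10 log₁₀(1.909e+09) = 92.8 dB.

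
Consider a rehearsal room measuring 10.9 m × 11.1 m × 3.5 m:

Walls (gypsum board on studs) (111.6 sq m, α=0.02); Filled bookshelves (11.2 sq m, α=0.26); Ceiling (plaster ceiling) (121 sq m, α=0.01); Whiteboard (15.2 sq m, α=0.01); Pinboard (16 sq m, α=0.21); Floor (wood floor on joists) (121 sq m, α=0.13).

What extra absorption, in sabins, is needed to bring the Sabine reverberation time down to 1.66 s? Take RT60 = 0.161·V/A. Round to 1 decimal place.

Total absorption A₁ = 111.6·0.02 + 11.2·0.26 + 121·0.01 + 15.2·0.01 + 16·0.21 + 121·0.13
  = 2.232 + 2.912 + 1.210 + 0.152 + 3.360 + 15.730 = 25.596 sq m sabins.
For T = 1.66 s, need A₂ = 0.161·V/T = 0.161·423.465/1.66 = 41.071 sabins.
Shortfall: 41.071 − 25.596 = 15.5 sabins.

15.5 sabins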